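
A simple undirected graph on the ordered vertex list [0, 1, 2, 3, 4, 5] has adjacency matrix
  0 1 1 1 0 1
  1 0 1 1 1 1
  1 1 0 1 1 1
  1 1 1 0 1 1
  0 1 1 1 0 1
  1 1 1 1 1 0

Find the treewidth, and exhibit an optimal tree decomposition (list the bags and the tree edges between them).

Each bag holds 5 vertices, so the decomposition has width 4, which upper-bounds the treewidth. On the other hand G contains the 5-clique {0, 1, 2, 3, 5}. A clique must lie in a single bag of any decomposition, so no decomposition can have width below 4. Therefore the treewidth is 4.

Treewidth 4.
Bags: B1 = {1, 2, 3, 4, 5}  B2 = {0, 1, 2, 3, 5}
Tree: B1–B2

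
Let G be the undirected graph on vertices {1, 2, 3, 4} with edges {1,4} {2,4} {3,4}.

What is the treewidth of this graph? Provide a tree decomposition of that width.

Treewidth 1.
One optimal decomposition is:
Bags: B1 = {2, 4}  B2 = {1, 4}  B3 = {3, 4}
Tree: B1–B2, B2–B3

The largest bag has 2 vertices, giving width 1; this decomposition certifies tw(G) ≤ 1. G has an edge, so its treewidth is at least 1. Therefore the treewidth is 1.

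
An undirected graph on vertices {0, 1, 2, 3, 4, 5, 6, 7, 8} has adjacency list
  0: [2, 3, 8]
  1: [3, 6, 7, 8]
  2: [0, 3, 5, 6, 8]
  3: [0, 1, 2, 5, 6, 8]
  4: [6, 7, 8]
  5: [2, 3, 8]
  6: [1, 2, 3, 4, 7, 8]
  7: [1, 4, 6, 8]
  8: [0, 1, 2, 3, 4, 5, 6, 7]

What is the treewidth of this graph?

A width-3 tree decomposition is:
Bags: B1 = {2, 3, 6, 8}  B2 = {0, 2, 3, 8}  B3 = {1, 3, 6, 8}  B4 = {1, 6, 7, 8}  B5 = {2, 3, 5, 8}  B6 = {4, 6, 7, 8}
Tree: B1–B2, B1–B3, B3–B4, B2–B5, B4–B6
Each bag holds 4 vertices, so the decomposition has width 3, which upper-bounds the treewidth. On the other hand G contains the 4-clique {1, 3, 6, 8}. A clique must lie in a single bag of any decomposition, so no decomposition can have width below 3. The upper and lower bounds meet at 3, so that is the treewidth.

3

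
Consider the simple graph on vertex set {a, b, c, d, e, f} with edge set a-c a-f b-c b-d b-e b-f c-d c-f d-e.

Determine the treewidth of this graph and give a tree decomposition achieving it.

Treewidth 2.
One optimal decomposition is:
Bags: B1 = {b, c, f}  B2 = {a, c, f}  B3 = {b, c, d}  B4 = {b, d, e}
Tree: B1–B2, B1–B3, B3–B4

Every bag has size at most 3, so the width is 3 − 1 = 2 and tw(G) ≤ 2. On the other hand G contains the 3-clique {b, d, e}. A clique must lie in a single bag of any decomposition, so no decomposition can have width below 2. The upper and lower bounds meet at 2, so that is the treewidth.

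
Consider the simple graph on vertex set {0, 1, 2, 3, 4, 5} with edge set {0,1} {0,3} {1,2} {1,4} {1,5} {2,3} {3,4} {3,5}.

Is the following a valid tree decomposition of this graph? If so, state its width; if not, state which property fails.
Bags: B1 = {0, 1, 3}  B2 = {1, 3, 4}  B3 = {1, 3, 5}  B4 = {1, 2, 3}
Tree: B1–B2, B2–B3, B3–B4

Yes; width 2.

Vertex coverage: the bags together contain {0, 1, 2, 3, 4, 5}, the full vertex set. Edge coverage: each edge of G has both endpoints in at least one bag. Running intersection: for every vertex, the bags containing it form a connected subtree. All three properties hold, so this is a valid tree decomposition of width max|bag| − 1 = 2, and hence tw(G) ≤ 2.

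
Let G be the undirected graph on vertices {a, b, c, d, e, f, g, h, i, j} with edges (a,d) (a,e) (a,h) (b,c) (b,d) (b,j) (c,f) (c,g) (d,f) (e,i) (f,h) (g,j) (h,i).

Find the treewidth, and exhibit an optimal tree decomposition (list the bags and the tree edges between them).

Treewidth 2.
One such decomposition:
Bags: B1 = {e, h, i}  B2 = {a, e, h}  B3 = {a, f, h}  B4 = {a, d, f}  B5 = {c, d, f}  B6 = {b, c, d}  B7 = {b, c, g}  B8 = {b, g, j}
Tree: B1–B2, B2–B3, B3–B4, B4–B5, B5–B6, B6–B7, B7–B8

Every bag has size at most 3, so the width is 3 − 1 = 2 and tw(G) ≤ 2. For the lower bound, G contains the cycle i–e–a–h–i, so G is not a forest; only forests have treewidth ≤ 1, hence tw(G) ≥ 2. Combining the bounds, tw(G) = 2.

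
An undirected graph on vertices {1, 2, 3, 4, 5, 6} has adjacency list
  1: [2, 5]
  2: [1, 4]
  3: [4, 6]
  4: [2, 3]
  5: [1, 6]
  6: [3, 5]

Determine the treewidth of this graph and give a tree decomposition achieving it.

Treewidth 2.
One such decomposition:
Bags: B1 = {1, 2, 4}  B2 = {1, 4, 5}  B3 = {4, 5, 6}  B4 = {3, 4, 6}
Tree: B1–B2, B2–B3, B3–B4

Every bag has size at most 3, so the width is 3 − 1 = 2 and tw(G) ≤ 2. For the lower bound, G contains the cycle 4–2–1–5–6–3–4, so G is not a forest; only forests have treewidth ≤ 1, hence tw(G) ≥ 2. Combining the bounds, tw(G) = 2.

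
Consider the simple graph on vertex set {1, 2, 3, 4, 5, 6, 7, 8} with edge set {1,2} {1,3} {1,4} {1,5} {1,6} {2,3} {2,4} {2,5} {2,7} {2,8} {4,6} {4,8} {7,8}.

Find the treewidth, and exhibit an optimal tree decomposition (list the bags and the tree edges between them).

Treewidth 2.
One such decomposition:
Bags: B1 = {2, 4, 8}  B2 = {1, 2, 4}  B3 = {1, 2, 3}  B4 = {1, 2, 5}  B5 = {2, 7, 8}  B6 = {1, 4, 6}
Tree: B1–B2, B2–B3, B2–B4, B1–B5, B2–B6

Every bag has size at most 3, so the width is 3 − 1 = 2 and tw(G) ≤ 2. For the lower bound, the 3 vertices {2, 4, 8} are pairwise adjacent, and any tree decomposition puts a clique entirely inside one bag — forcing width ≥ 2. Therefore the treewidth is 2.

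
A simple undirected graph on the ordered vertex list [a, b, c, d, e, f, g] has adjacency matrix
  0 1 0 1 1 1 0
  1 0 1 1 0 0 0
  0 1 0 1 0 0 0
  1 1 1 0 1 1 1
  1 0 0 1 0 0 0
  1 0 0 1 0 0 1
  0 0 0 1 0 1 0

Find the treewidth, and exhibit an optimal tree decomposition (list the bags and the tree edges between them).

Every bag has size at most 3, so the width is 3 − 1 = 2 and tw(G) ≤ 2. Conversely, {d, f, g} is a clique of size 3, and the vertices of any clique must share a bag in every tree decomposition; so some bag has ≥ 3 vertices and tw(G) ≥ 2. Hence tw(G) = 2 exactly.

Treewidth 2.
Bags: B1 = {a, d, f}  B2 = {a, b, d}  B3 = {b, c, d}  B4 = {d, f, g}  B5 = {a, d, e}
Tree: B1–B2, B2–B3, B1–B4, B2–B5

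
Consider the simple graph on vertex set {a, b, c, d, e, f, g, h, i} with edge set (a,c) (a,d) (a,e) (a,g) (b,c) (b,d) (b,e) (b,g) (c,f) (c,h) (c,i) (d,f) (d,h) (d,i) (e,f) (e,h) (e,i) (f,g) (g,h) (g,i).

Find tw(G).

4

A width-4 tree decomposition is:
Bags: B1 = {c, d, e, f, g}  B2 = {c, d, e, g, i}  B3 = {b, c, d, e, g}  B4 = {a, c, d, e, g}  B5 = {c, d, e, g, h}
Tree: B1–B2, B2–B3, B3–B4, B4–B5
The largest bag has 5 vertices, giving width 4; this decomposition certifies tw(G) ≤ 4. For the lower bound: the 5 vertex sets {d,f}, {g,i}, {b,e}, {c}, {a} are disjoint, each induces a connected subgraph, and every pair is joined by at least one edge of G. Contracting each set to a single vertex therefore yields K_{5} as a minor, and since treewidth is minor-monotone, tw(G) ≥ tw(K_{5}) = 4. Hence tw(G) = 4 exactly.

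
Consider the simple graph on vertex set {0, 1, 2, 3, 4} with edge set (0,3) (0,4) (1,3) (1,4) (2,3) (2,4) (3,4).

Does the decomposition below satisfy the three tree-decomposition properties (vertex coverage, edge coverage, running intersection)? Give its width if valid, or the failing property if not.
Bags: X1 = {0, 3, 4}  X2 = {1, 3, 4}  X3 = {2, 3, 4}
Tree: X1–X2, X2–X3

Yes; width 2.

Vertex coverage: the bags together contain {0, 1, 2, 3, 4}, the full vertex set. Edge coverage: each edge of G has both endpoints in at least one bag. Running intersection: for every vertex, the bags containing it form a connected subtree. All three properties hold, so this is a valid tree decomposition of width max|bag| − 1 = 2, and hence tw(G) ≤ 2.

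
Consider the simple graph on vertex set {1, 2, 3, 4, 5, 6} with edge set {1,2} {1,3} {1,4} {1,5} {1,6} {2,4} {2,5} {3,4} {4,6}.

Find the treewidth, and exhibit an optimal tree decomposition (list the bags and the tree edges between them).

The largest bag has 3 vertices, giving width 2; this decomposition certifies tw(G) ≤ 2. Conversely, {1, 2, 4} is a clique of size 3, and the vertices of any clique must share a bag in every tree decomposition; so some bag has ≥ 3 vertices and tw(G) ≥ 2. Hence tw(G) = 2 exactly.

Treewidth 2.
One such decomposition:
Bags: B1 = {1, 3, 4}  B2 = {1, 2, 4}  B3 = {1, 4, 6}  B4 = {1, 2, 5}
Tree: B1–B2, B1–B3, B2–B4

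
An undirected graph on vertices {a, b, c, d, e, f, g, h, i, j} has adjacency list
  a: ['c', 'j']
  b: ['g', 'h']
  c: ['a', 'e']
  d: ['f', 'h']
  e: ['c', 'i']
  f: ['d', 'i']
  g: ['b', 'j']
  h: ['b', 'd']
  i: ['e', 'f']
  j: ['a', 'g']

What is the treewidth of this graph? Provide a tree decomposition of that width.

Treewidth 2.
One optimal decomposition is:
Bags: B1 = {d, f, h}  B2 = {f, h, i}  B3 = {e, h, i}  B4 = {c, e, h}  B5 = {a, c, h}  B6 = {a, h, j}  B7 = {g, h, j}  B8 = {b, g, h}
Tree: B1–B2, B2–B3, B3–B4, B4–B5, B5–B6, B6–B7, B7–B8

Every bag has size at most 3, so the width is 3 − 1 = 2 and tw(G) ≤ 2. For the lower bound, G contains the cycle h–d–f–i–e–c–a–j–g–b–h, so G is not a forest; only forests have treewidth ≤ 1, hence tw(G) ≥ 2. Hence tw(G) = 2 exactly.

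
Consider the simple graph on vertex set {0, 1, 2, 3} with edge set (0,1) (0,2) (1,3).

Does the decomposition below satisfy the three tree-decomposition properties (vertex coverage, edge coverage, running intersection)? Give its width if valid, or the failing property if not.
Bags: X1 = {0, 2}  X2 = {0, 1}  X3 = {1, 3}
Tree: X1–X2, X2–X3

Yes; width 1.

Checking the three conditions: (i) the bags cover all of {0, 1, 2, 3}; (ii) for each edge, some bag contains both endpoints; (iii) the bags containing any fixed vertex form a subtree. All hold, so the decomposition is valid with width 2 − 1 = 1.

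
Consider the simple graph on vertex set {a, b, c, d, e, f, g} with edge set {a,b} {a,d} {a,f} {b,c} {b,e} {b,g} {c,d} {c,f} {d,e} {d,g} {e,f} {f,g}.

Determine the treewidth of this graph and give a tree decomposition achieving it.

Every bag has size at most 4, so the width is 4 − 1 = 3 and tw(G) ≤ 3. For the lower bound: the 4 vertex sets {b,g}, {c,f}, {d}, {a} are disjoint, each induces a connected subgraph, and every pair is joined by at least one edge of G. Contracting each set to a single vertex therefore yields K_{4} as a minor, and since treewidth is minor-monotone, tw(G) ≥ tw(K_{4}) = 3. Combining the bounds, tw(G) = 3.

Treewidth 3.
One optimal decomposition is:
Bags: B1 = {b, d, f, g}  B2 = {b, c, d, f}  B3 = {a, b, d, f}  B4 = {b, d, e, f}
Tree: B1–B2, B2–B3, B3–B4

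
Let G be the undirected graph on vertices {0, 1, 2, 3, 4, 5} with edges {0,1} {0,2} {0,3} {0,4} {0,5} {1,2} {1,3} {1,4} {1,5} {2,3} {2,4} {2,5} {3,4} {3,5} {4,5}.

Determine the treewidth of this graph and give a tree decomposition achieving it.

Treewidth 5.
Bags: B1 = {0, 1, 2, 3, 4, 5}
Tree: (single bag)

With just one bag of size 6, the width is 6 − 1 = 5, so tw(G) ≤ 5. For the lower bound, the 6 vertices {0, 1, 2, 3, 4, 5} are pairwise adjacent, and any tree decomposition puts a clique entirely inside one bag — forcing width ≥ 5. Combining the bounds, tw(G) = 5.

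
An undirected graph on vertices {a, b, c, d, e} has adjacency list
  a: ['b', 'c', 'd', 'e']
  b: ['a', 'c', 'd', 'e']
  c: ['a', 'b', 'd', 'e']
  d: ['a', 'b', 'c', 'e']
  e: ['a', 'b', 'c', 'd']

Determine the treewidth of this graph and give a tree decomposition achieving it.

Treewidth 4.
Bags: B1 = {a, b, c, d, e}
Tree: (single bag)

With just one bag of size 5, the width is 5 − 1 = 4, so tw(G) ≤ 4. Conversely, {a, b, c, d, e} is a clique of size 5, and the vertices of any clique must share a bag in every tree decomposition; so some bag has ≥ 5 vertices and tw(G) ≥ 4. The upper and lower bounds meet at 4, so that is the treewidth.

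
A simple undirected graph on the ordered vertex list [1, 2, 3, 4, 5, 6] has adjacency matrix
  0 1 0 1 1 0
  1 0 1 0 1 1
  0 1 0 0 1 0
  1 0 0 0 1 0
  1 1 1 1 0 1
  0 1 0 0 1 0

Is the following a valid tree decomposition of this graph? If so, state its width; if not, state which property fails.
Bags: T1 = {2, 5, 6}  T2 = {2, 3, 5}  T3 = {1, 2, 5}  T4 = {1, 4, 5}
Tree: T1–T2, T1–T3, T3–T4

Yes; width 2.

Vertex coverage: the bags together contain {1, 2, 3, 4, 5, 6}, the full vertex set. Edge coverage: each edge of G has both endpoints in at least one bag. Running intersection: for every vertex, the bags containing it form a connected subtree. All three properties hold, so this is a valid tree decomposition of width max|bag| − 1 = 2, and hence tw(G) ≤ 2.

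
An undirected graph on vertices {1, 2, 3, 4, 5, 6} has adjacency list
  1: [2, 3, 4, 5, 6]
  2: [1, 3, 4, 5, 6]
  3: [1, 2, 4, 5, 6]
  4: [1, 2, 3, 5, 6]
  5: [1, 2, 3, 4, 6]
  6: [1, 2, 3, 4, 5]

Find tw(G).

A width-5 tree decomposition is:
Bags: B1 = {1, 2, 3, 4, 5, 6}
Tree: (single bag)
A single bag containing all 6 vertices is trivially a valid decomposition of width 5. Conversely, {1, 2, 3, 4, 5, 6} is a clique of size 6, and the vertices of any clique must share a bag in every tree decomposition; so some bag has ≥ 6 vertices and tw(G) ≥ 5. The upper and lower bounds meet at 5, so that is the treewidth.

5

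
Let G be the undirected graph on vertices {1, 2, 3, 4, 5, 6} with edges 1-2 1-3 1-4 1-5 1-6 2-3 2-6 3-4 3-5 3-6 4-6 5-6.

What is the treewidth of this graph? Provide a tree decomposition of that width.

Treewidth 3.
One optimal decomposition is:
Bags: B1 = {1, 3, 5, 6}  B2 = {1, 3, 4, 6}  B3 = {1, 2, 3, 6}
Tree: B1–B2, B2–B3

The largest bag has 4 vertices, giving width 3; this decomposition certifies tw(G) ≤ 3. On the other hand G contains the 4-clique {1, 2, 3, 6}. A clique must lie in a single bag of any decomposition, so no decomposition can have width below 3. The upper and lower bounds meet at 3, so that is the treewidth.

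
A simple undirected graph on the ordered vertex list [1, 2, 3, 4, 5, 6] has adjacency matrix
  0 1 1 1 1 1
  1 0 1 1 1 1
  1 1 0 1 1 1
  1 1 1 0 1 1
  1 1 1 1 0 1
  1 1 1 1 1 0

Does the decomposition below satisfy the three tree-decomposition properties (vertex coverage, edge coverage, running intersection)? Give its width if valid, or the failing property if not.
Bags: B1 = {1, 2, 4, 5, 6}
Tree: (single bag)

A tree decomposition must satisfy three properties: every vertex lies in some bag; for every edge, both endpoints lie together in some bag; and for every vertex, the bags containing it form a connected subtree. Here vertex 3 appears in no bag, so the decomposition is invalid.

No — vertex 3 appears in no bag.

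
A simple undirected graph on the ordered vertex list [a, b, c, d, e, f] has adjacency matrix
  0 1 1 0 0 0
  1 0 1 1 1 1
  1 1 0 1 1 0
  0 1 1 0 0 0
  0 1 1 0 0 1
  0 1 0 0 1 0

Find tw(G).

2

A width-2 tree decomposition is:
Bags: B1 = {b, c, e}  B2 = {b, e, f}  B3 = {b, c, d}  B4 = {a, b, c}
Tree: B1–B2, B1–B3, B1–B4
Each bag holds 3 vertices, so the decomposition has width 2, which upper-bounds the treewidth. Conversely, {b, c, d} is a clique of size 3, and the vertices of any clique must share a bag in every tree decomposition; so some bag has ≥ 3 vertices and tw(G) ≥ 2. Hence tw(G) = 2 exactly.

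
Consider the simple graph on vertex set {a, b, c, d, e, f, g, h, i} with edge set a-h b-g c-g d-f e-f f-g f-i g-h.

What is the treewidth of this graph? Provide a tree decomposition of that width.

Treewidth 1.
One optimal decomposition is:
Bags: B1 = {b, g}  B2 = {c, g}  B3 = {g, h}  B4 = {f, g}  B5 = {d, f}  B6 = {e, f}  B7 = {f, i}  B8 = {a, h}
Tree: B1–B2, B2–B3, B1–B4, B4–B5, B5–B6, B5–B7, B3–B8

Every bag has size at most 2, so the width is 2 − 1 = 1 and tw(G) ≤ 1. Any graph with an edge has treewidth ≥ 1, and G has the edge b–g. The upper and lower bounds meet at 1, so that is the treewidth.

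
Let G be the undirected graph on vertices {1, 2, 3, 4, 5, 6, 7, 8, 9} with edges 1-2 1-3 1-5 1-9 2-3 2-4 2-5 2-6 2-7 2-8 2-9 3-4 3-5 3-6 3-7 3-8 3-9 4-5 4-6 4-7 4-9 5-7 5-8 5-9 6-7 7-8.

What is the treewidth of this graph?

A width-4 tree decomposition is:
Bags: B1 = {2, 3, 4, 5, 7}  B2 = {2, 3, 4, 5, 9}  B3 = {2, 3, 5, 7, 8}  B4 = {2, 3, 4, 6, 7}  B5 = {1, 2, 3, 5, 9}
Tree: B1–B2, B1–B3, B1–B4, B2–B5
The largest bag has 5 vertices, giving width 4; this decomposition certifies tw(G) ≤ 4. For the lower bound, the 5 vertices {2, 3, 5, 7, 8} are pairwise adjacent, and any tree decomposition puts a clique entirely inside one bag — forcing width ≥ 4. Hence tw(G) = 4 exactly.

4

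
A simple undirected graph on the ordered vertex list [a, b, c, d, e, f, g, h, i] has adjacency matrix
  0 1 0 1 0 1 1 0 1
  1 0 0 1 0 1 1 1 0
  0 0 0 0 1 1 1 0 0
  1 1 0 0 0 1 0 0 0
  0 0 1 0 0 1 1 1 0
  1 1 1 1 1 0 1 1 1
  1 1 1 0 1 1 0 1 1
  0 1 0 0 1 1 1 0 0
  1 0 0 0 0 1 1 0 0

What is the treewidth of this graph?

3

A width-3 tree decomposition is:
Bags: B1 = {e, f, g, h}  B2 = {c, e, f, g}  B3 = {b, f, g, h}  B4 = {a, b, f, g}  B5 = {a, f, g, i}  B6 = {a, b, d, f}
Tree: B1–B2, B1–B3, B3–B4, B4–B5, B4–B6
Every bag has size at most 4, so the width is 4 − 1 = 3 and tw(G) ≤ 3. On the other hand G contains the 4-clique {a, b, d, f}. A clique must lie in a single bag of any decomposition, so no decomposition can have width below 3. Combining the bounds, tw(G) = 3.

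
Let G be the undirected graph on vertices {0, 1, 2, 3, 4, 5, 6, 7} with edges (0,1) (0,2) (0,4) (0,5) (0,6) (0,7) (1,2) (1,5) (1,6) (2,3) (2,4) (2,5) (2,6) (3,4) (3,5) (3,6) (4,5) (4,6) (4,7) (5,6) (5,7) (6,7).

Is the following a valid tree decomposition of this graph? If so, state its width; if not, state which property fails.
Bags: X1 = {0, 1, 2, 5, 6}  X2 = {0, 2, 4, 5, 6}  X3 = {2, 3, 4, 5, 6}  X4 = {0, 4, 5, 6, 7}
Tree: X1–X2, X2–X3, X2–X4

Yes; width 4.

Checking the three conditions: (i) the bags cover all of {0, 1, 2, 3, 4, 5, 6, 7}; (ii) for each edge, some bag contains both endpoints; (iii) the bags containing any fixed vertex form a subtree. All hold, so the decomposition is valid with width 5 − 1 = 4.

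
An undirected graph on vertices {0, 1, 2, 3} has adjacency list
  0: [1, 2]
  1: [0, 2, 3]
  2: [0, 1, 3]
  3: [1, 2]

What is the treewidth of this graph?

2

A width-2 tree decomposition is:
Bags: B1 = {1, 2, 3}  B2 = {0, 1, 2}
Tree: B1–B2
Each bag holds 3 vertices, so the decomposition has width 2, which upper-bounds the treewidth. Conversely, {0, 1, 2} is a clique of size 3, and the vertices of any clique must share a bag in every tree decomposition; so some bag has ≥ 3 vertices and tw(G) ≥ 2. Therefore the treewidth is 2.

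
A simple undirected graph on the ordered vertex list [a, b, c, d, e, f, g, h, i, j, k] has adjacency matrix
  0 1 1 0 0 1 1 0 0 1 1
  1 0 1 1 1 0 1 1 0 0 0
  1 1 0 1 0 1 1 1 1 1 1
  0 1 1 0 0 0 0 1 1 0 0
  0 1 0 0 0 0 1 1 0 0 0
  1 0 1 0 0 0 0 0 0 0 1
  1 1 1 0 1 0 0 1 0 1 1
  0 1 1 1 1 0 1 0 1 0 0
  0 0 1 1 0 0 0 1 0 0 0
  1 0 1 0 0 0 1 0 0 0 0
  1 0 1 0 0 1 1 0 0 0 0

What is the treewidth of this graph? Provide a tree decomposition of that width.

Treewidth 3.
One optimal decomposition is:
Bags: B1 = {a, b, c, g}  B2 = {b, c, g, h}  B3 = {a, c, g, k}  B4 = {b, c, d, h}  B5 = {a, c, f, k}  B6 = {a, c, g, j}  B7 = {c, d, h, i}  B8 = {b, e, g, h}
Tree: B1–B2, B1–B3, B2–B4, B3–B5, B1–B6, B4–B7, B2–B8

The largest bag has 4 vertices, giving width 3; this decomposition certifies tw(G) ≤ 3. Conversely, {b, e, g, h} is a clique of size 4, and the vertices of any clique must share a bag in every tree decomposition; so some bag has ≥ 4 vertices and tw(G) ≥ 3. The upper and lower bounds meet at 3, so that is the treewidth.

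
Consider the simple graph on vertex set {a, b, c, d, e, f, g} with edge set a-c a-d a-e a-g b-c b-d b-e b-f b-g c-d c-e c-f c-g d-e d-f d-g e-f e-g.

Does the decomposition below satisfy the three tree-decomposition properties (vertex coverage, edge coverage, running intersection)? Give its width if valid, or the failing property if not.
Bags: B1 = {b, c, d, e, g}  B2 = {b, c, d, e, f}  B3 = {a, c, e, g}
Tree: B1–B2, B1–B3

A tree decomposition must satisfy three properties: every vertex lies in some bag; for every edge, both endpoints lie together in some bag; and for every vertex, the bags containing it form a connected subtree. Here edge (d,a) lies in no bag, so the decomposition is invalid.

No — edge (d,a) lies in no bag.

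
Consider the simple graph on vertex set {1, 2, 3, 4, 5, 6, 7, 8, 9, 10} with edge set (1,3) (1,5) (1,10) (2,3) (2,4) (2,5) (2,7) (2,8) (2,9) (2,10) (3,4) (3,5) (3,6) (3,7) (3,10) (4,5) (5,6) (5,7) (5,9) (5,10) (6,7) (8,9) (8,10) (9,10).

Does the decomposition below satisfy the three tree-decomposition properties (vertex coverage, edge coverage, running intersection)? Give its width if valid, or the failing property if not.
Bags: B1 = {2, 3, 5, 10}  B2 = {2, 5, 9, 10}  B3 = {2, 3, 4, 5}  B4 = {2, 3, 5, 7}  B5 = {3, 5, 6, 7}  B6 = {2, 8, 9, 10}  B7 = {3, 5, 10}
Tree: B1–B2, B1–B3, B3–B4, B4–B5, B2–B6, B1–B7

A tree decomposition must satisfy three properties: every vertex lies in some bag; for every edge, both endpoints lie together in some bag; and for every vertex, the bags containing it form a connected subtree. Here vertex 1 appears in no bag, so the decomposition is invalid.

No — vertex 1 appears in no bag.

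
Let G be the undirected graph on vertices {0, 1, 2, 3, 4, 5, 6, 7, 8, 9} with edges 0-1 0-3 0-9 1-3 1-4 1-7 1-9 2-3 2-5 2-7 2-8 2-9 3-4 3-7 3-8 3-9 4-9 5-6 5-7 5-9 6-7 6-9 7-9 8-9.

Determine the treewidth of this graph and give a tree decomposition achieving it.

Treewidth 3.
One such decomposition:
Bags: B1 = {2, 3, 8, 9}  B2 = {2, 3, 7, 9}  B3 = {2, 5, 7, 9}  B4 = {5, 6, 7, 9}  B5 = {1, 3, 7, 9}  B6 = {0, 1, 3, 9}  B7 = {1, 3, 4, 9}
Tree: B1–B2, B2–B3, B3–B4, B2–B5, B5–B6, B5–B7

Every bag has size at most 4, so the width is 4 − 1 = 3 and tw(G) ≤ 3. On the other hand G contains the 4-clique {2, 3, 8, 9}. A clique must lie in a single bag of any decomposition, so no decomposition can have width below 3. Therefore the treewidth is 3.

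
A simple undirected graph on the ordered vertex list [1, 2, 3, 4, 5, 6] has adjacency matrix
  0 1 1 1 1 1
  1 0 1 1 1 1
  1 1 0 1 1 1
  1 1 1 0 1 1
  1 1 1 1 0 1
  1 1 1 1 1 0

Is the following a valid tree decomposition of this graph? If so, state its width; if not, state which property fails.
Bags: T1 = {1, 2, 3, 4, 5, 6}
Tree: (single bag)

Yes; width 5.

Every vertex of G appears in some bag (union = {1, 2, 3, 4, 5, 6}); every edge is covered by a bag; and for each vertex v the set of bags containing v is connected in the bag tree. The decomposition is therefore valid. The largest bag has 6 vertices, so the width is 5.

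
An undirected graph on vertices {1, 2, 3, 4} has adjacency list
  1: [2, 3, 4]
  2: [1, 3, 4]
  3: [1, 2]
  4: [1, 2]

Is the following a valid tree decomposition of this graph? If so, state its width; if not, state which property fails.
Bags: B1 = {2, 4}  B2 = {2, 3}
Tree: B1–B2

A tree decomposition must satisfy three properties: every vertex lies in some bag; for every edge, both endpoints lie together in some bag; and for every vertex, the bags containing it form a connected subtree. Here vertex 1 appears in no bag, so the decomposition is invalid.

No — vertex 1 appears in no bag.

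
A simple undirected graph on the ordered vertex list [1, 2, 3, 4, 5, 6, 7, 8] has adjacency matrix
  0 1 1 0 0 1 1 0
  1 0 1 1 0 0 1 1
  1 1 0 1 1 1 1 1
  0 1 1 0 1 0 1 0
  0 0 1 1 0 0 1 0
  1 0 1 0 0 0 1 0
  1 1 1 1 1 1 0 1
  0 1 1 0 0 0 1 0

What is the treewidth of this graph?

A width-3 tree decomposition is:
Bags: B1 = {2, 3, 4, 7}  B2 = {2, 3, 7, 8}  B3 = {3, 4, 5, 7}  B4 = {1, 2, 3, 7}  B5 = {1, 3, 6, 7}
Tree: B1–B2, B1–B3, B2–B4, B4–B5
Every bag has size at most 4, so the width is 4 − 1 = 3 and tw(G) ≤ 3. Conversely, {2, 3, 7, 8} is a clique of size 4, and the vertices of any clique must share a bag in every tree decomposition; so some bag has ≥ 4 vertices and tw(G) ≥ 3. Combining the bounds, tw(G) = 3.

3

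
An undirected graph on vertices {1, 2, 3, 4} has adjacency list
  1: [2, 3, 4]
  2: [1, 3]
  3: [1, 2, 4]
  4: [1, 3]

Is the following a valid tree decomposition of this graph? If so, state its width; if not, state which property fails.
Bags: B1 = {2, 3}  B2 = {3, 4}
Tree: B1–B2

No — vertex 1 appears in no bag.

A tree decomposition must satisfy three properties: every vertex lies in some bag; for every edge, both endpoints lie together in some bag; and for every vertex, the bags containing it form a connected subtree. Here vertex 1 appears in no bag, so the decomposition is invalid.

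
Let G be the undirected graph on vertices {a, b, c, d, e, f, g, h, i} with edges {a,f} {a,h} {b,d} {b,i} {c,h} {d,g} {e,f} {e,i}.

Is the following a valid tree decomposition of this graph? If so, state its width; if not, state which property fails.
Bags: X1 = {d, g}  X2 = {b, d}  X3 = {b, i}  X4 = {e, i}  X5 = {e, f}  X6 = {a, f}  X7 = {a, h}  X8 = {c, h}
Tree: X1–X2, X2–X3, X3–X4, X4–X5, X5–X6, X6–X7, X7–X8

Checking the three conditions: (i) the bags cover all of {a, b, c, d, e, f, g, h, i}; (ii) for each edge, some bag contains both endpoints; (iii) the bags containing any fixed vertex form a subtree. All hold, so the decomposition is valid with width 2 − 1 = 1.

Yes; width 1.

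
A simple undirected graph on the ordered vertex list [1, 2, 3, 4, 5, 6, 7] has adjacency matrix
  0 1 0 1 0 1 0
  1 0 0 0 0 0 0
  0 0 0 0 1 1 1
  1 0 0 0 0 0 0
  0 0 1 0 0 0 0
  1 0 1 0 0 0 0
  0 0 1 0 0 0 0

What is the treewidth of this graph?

A width-1 tree decomposition is:
Bags: B1 = {3, 6}  B2 = {3, 5}  B3 = {3, 7}  B4 = {1, 6}  B5 = {1, 4}  B6 = {1, 2}
Tree: B1–B2, B1–B3, B1–B4, B4–B5, B5–B6
Every bag has size at most 2, so the width is 2 − 1 = 1 and tw(G) ≤ 1. G has an edge, so its treewidth is at least 1. Combining the bounds, tw(G) = 1.

1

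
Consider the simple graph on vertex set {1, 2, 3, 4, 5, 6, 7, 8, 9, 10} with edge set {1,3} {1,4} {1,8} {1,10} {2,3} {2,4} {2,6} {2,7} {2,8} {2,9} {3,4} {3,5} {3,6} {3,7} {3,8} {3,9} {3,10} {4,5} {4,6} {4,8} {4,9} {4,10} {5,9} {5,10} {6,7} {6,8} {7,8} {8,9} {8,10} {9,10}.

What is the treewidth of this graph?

4

A width-4 tree decomposition is:
Bags: B1 = {1, 3, 4, 8, 10}  B2 = {3, 4, 8, 9, 10}  B3 = {2, 3, 4, 8, 9}  B4 = {3, 4, 5, 9, 10}  B5 = {2, 3, 4, 6, 8}  B6 = {2, 3, 6, 7, 8}
Tree: B1–B2, B2–B3, B2–B4, B3–B5, B5–B6
Each bag holds 5 vertices, so the decomposition has width 4, which upper-bounds the treewidth. For the lower bound, the 5 vertices {1, 3, 4, 8, 10} are pairwise adjacent, and any tree decomposition puts a clique entirely inside one bag — forcing width ≥ 4. The upper and lower bounds meet at 4, so that is the treewidth.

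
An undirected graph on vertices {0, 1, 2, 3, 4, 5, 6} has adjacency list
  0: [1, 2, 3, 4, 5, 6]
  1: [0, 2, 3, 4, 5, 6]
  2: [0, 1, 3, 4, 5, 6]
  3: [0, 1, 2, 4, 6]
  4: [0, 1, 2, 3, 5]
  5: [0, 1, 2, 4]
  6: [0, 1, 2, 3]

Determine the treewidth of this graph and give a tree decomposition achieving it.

Each bag holds 5 vertices, so the decomposition has width 4, which upper-bounds the treewidth. For the lower bound, the 5 vertices {0, 1, 2, 3, 4} are pairwise adjacent, and any tree decomposition puts a clique entirely inside one bag — forcing width ≥ 4. The upper and lower bounds meet at 4, so that is the treewidth.

Treewidth 4.
One optimal decomposition is:
Bags: B1 = {0, 1, 2, 3, 4}  B2 = {0, 1, 2, 4, 5}  B3 = {0, 1, 2, 3, 6}
Tree: B1–B2, B1–B3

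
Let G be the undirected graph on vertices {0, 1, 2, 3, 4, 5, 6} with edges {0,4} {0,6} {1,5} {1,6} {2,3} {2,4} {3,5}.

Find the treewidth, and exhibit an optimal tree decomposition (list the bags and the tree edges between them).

The largest bag has 3 vertices, giving width 2; this decomposition certifies tw(G) ≤ 2. The edges 0–6–1–5–3–2–4–0 form a cycle, so G is not a tree and its treewidth is at least 2. Hence tw(G) = 2 exactly.

Treewidth 2.
Bags: B1 = {0, 1, 6}  B2 = {0, 1, 5}  B3 = {0, 3, 5}  B4 = {0, 2, 3}  B5 = {0, 2, 4}
Tree: B1–B2, B2–B3, B3–B4, B4–B5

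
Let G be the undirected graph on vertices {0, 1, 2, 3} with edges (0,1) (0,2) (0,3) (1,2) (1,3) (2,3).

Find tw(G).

A width-3 tree decomposition is:
Bags: B1 = {0, 1, 2, 3}
Tree: (single bag)
A single bag containing all 4 vertices is trivially a valid decomposition of width 3. For the lower bound, the 4 vertices {0, 1, 2, 3} are pairwise adjacent, and any tree decomposition puts a clique entirely inside one bag — forcing width ≥ 3. Therefore the treewidth is 3.

3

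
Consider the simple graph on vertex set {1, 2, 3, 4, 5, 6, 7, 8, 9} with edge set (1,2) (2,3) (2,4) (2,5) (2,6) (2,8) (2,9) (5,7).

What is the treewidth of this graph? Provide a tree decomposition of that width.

Each bag holds 2 vertices, so the decomposition has width 1, which upper-bounds the treewidth. G has an edge, so its treewidth is at least 1. Combining the bounds, tw(G) = 1.

Treewidth 1.
One such decomposition:
Bags: B1 = {2, 6}  B2 = {2, 5}  B3 = {2, 8}  B4 = {5, 7}  B5 = {2, 4}  B6 = {2, 9}  B7 = {1, 2}  B8 = {2, 3}
Tree: B1–B2, B2–B3, B2–B4, B3–B5, B2–B6, B5–B7, B3–B8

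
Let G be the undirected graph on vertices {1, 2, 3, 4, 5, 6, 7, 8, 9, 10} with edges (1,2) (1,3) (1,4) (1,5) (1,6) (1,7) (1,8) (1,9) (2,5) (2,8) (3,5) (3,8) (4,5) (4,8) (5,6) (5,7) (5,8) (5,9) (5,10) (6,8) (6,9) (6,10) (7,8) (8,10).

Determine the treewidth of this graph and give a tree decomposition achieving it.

Every bag has size at most 4, so the width is 4 − 1 = 3 and tw(G) ≤ 3. Conversely, {1, 2, 5, 8} is a clique of size 4, and the vertices of any clique must share a bag in every tree decomposition; so some bag has ≥ 4 vertices and tw(G) ≥ 3. The upper and lower bounds meet at 3, so that is the treewidth.

Treewidth 3.
One optimal decomposition is:
Bags: B1 = {1, 5, 7, 8}  B2 = {1, 2, 5, 8}  B3 = {1, 5, 6, 8}  B4 = {5, 6, 8, 10}  B5 = {1, 4, 5, 8}  B6 = {1, 3, 5, 8}  B7 = {1, 5, 6, 9}
Tree: B1–B2, B2–B3, B3–B4, B2–B5, B3–B6, B3–B7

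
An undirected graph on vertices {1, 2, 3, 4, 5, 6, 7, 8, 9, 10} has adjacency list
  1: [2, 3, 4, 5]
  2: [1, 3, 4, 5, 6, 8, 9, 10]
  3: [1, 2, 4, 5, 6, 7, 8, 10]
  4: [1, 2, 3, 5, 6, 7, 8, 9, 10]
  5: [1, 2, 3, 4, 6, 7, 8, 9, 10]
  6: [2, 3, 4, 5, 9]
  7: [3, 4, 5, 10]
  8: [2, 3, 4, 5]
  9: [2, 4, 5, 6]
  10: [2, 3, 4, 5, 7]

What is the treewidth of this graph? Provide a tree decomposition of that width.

Treewidth 4.
One optimal decomposition is:
Bags: B1 = {1, 2, 3, 4, 5}  B2 = {2, 3, 4, 5, 8}  B3 = {2, 3, 4, 5, 10}  B4 = {2, 3, 4, 5, 6}  B5 = {2, 4, 5, 6, 9}  B6 = {3, 4, 5, 7, 10}
Tree: B1–B2, B1–B3, B3–B4, B4–B5, B3–B6

Every bag has size at most 5, so the width is 5 − 1 = 4 and tw(G) ≤ 4. Conversely, {2, 4, 5, 6, 9} is a clique of size 5, and the vertices of any clique must share a bag in every tree decomposition; so some bag has ≥ 5 vertices and tw(G) ≥ 4. The upper and lower bounds meet at 4, so that is the treewidth.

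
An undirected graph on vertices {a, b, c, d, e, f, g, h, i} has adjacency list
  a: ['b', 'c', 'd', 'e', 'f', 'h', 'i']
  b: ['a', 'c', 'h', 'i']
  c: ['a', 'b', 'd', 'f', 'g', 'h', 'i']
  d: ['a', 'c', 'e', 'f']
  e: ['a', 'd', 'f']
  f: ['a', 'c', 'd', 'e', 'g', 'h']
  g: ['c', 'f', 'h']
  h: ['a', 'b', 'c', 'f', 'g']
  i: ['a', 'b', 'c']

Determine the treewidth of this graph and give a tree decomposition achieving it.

Treewidth 3.
One optimal decomposition is:
Bags: B1 = {a, c, f, h}  B2 = {c, f, g, h}  B3 = {a, c, d, f}  B4 = {a, d, e, f}  B5 = {a, b, c, h}  B6 = {a, b, c, i}
Tree: B1–B2, B1–B3, B3–B4, B1–B5, B5–B6

The largest bag has 4 vertices, giving width 3; this decomposition certifies tw(G) ≤ 3. On the other hand G contains the 4-clique {a, d, e, f}. A clique must lie in a single bag of any decomposition, so no decomposition can have width below 3. Hence tw(G) = 3 exactly.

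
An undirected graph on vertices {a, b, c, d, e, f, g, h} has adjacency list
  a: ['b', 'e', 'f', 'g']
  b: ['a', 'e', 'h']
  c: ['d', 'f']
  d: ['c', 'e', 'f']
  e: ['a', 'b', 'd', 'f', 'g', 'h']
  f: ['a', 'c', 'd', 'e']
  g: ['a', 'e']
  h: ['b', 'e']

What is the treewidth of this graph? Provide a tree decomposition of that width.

Treewidth 2.
One optimal decomposition is:
Bags: B1 = {b, e, h}  B2 = {a, b, e}  B3 = {a, e, f}  B4 = {d, e, f}  B5 = {a, e, g}  B6 = {c, d, f}
Tree: B1–B2, B2–B3, B3–B4, B3–B5, B4–B6

The largest bag has 3 vertices, giving width 2; this decomposition certifies tw(G) ≤ 2. For the lower bound, the 3 vertices {d, e, f} are pairwise adjacent, and any tree decomposition puts a clique entirely inside one bag — forcing width ≥ 2. The upper and lower bounds meet at 2, so that is the treewidth.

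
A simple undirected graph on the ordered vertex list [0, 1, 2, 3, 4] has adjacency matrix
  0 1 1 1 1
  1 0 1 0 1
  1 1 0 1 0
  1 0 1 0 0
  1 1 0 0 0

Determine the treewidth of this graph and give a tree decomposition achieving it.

Each bag holds 3 vertices, so the decomposition has width 2, which upper-bounds the treewidth. For the lower bound, the 3 vertices {0, 1, 2} are pairwise adjacent, and any tree decomposition puts a clique entirely inside one bag — forcing width ≥ 2. Hence tw(G) = 2 exactly.

Treewidth 2.
One such decomposition:
Bags: B1 = {0, 1, 2}  B2 = {0, 2, 3}  B3 = {0, 1, 4}
Tree: B1–B2, B1–B3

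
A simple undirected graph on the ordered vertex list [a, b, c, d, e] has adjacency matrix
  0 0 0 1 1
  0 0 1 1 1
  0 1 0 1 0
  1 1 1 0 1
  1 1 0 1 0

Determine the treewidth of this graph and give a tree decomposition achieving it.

Treewidth 2.
One optimal decomposition is:
Bags: B1 = {b, c, d}  B2 = {b, d, e}  B3 = {a, d, e}
Tree: B1–B2, B2–B3

Every bag has size at most 3, so the width is 3 − 1 = 2 and tw(G) ≤ 2. On the other hand G contains the 3-clique {a, d, e}. A clique must lie in a single bag of any decomposition, so no decomposition can have width below 2. Combining the bounds, tw(G) = 2.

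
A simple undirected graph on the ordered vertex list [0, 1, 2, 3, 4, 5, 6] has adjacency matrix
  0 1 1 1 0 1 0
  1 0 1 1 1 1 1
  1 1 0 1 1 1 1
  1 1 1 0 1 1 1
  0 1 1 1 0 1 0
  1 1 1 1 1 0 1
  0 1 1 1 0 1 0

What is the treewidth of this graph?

4

A width-4 tree decomposition is:
Bags: B1 = {1, 2, 3, 4, 5}  B2 = {1, 2, 3, 5, 6}  B3 = {0, 1, 2, 3, 5}
Tree: B1–B2, B1–B3
The largest bag has 5 vertices, giving width 4; this decomposition certifies tw(G) ≤ 4. Conversely, {0, 1, 2, 3, 5} is a clique of size 5, and the vertices of any clique must share a bag in every tree decomposition; so some bag has ≥ 5 vertices and tw(G) ≥ 4. Combining the bounds, tw(G) = 4.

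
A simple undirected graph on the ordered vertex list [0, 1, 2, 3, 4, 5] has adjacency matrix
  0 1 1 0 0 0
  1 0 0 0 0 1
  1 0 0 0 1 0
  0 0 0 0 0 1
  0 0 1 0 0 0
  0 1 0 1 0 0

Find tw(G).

A width-1 tree decomposition is:
Bags: B1 = {3, 5}  B2 = {1, 5}  B3 = {0, 1}  B4 = {0, 2}  B5 = {2, 4}
Tree: B1–B2, B2–B3, B3–B4, B4–B5
Every bag has size at most 2, so the width is 2 − 1 = 1 and tw(G) ≤ 1. G has an edge, so its treewidth is at least 1. Combining the bounds, tw(G) = 1.

1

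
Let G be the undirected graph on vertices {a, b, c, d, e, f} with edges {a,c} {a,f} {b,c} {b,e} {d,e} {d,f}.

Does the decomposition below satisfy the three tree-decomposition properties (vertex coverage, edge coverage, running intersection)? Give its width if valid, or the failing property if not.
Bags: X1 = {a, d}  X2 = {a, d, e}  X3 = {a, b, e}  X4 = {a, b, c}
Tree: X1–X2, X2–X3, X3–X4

No — vertex f appears in no bag.

A tree decomposition must satisfy three properties: every vertex lies in some bag; for every edge, both endpoints lie together in some bag; and for every vertex, the bags containing it form a connected subtree. Here vertex f appears in no bag, so the decomposition is invalid.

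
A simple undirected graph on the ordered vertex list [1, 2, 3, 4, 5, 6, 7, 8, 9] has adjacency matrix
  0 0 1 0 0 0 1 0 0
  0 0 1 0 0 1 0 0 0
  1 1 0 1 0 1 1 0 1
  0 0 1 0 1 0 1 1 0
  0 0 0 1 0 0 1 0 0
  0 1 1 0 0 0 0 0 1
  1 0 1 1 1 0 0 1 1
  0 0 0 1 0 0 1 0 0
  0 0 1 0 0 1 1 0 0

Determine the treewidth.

A width-2 tree decomposition is:
Bags: B1 = {3, 7, 9}  B2 = {3, 4, 7}  B3 = {4, 7, 8}  B4 = {3, 6, 9}  B5 = {4, 5, 7}  B6 = {2, 3, 6}  B7 = {1, 3, 7}
Tree: B1–B2, B2–B3, B1–B4, B3–B5, B4–B6, B1–B7
Every bag has size at most 3, so the width is 3 − 1 = 2 and tw(G) ≤ 2. On the other hand G contains the 3-clique {4, 7, 8}. A clique must lie in a single bag of any decomposition, so no decomposition can have width below 2. The upper and lower bounds meet at 2, so that is the treewidth.

2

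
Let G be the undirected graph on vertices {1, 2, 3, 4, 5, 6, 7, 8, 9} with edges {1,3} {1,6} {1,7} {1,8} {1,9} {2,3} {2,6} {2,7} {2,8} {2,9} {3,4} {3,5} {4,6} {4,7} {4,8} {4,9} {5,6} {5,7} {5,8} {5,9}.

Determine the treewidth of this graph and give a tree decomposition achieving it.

Treewidth 4.
One optimal decomposition is:
Bags: B1 = {1, 2, 4, 5, 9}  B2 = {1, 2, 4, 5, 7}  B3 = {1, 2, 4, 5, 6}  B4 = {1, 2, 4, 5, 8}  B5 = {1, 2, 3, 4, 5}
Tree: B1–B2, B2–B3, B3–B4, B4–B5

The largest bag has 5 vertices, giving width 4; this decomposition certifies tw(G) ≤ 4. For the lower bound: the 5 vertex sets {2,9}, {5,7}, {1,6}, {4}, {8} are disjoint, each induces a connected subgraph, and every pair is joined by at least one edge of G. Contracting each set to a single vertex therefore yields K_{5} as a minor, and since treewidth is minor-monotone, tw(G) ≥ tw(K_{5}) = 4. The upper and lower bounds meet at 4, so that is the treewidth.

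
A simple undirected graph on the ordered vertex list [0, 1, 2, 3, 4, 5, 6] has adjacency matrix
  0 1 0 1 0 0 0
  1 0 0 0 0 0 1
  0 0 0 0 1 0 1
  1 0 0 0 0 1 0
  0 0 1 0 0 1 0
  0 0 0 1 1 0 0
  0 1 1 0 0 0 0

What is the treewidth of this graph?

A width-2 tree decomposition is:
Bags: B1 = {2, 4, 5}  B2 = {2, 3, 5}  B3 = {0, 2, 3}  B4 = {0, 1, 2}  B5 = {1, 2, 6}
Tree: B1–B2, B2–B3, B3–B4, B4–B5
Every bag has size at most 3, so the width is 3 − 1 = 2 and tw(G) ≤ 2. For the lower bound, G contains the cycle 2–4–5–3–0–1–6–2, so G is not a forest; only forests have treewidth ≤ 1, hence tw(G) ≥ 2. Combining the bounds, tw(G) = 2.

2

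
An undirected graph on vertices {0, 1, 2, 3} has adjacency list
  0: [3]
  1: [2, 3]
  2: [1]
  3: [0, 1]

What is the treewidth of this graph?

A width-1 tree decomposition is:
Bags: B1 = {1, 3}  B2 = {1, 2}  B3 = {0, 3}
Tree: B1–B2, B1–B3
The largest bag has 2 vertices, giving width 1; this decomposition certifies tw(G) ≤ 1. G has an edge, so its treewidth is at least 1. Therefore the treewidth is 1.

1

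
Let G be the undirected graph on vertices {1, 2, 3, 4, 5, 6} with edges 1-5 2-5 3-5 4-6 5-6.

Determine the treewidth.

A width-1 tree decomposition is:
Bags: B1 = {5, 6}  B2 = {4, 6}  B3 = {3, 5}  B4 = {2, 5}  B5 = {1, 5}
Tree: B1–B2, B1–B3, B3–B4, B3–B5
Every bag has size at most 2, so the width is 2 − 1 = 1 and tw(G) ≤ 1. Since G has at least one edge (e.g. 5–6), it is not an edgeless graph, so tw(G) ≥ 1. The upper and lower bounds meet at 1, so that is the treewidth.

1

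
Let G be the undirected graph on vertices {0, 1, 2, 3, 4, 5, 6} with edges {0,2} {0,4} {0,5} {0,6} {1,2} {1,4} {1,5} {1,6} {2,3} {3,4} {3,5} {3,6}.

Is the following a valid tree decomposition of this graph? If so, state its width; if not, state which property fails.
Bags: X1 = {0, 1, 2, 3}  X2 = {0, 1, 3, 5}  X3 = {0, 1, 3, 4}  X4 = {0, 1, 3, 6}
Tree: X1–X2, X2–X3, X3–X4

Vertex coverage: the bags together contain {0, 1, 2, 3, 4, 5, 6}, the full vertex set. Edge coverage: each edge of G has both endpoints in at least one bag. Running intersection: for every vertex, the bags containing it form a connected subtree. All three properties hold, so this is a valid tree decomposition of width max|bag| − 1 = 3, and hence tw(G) ≤ 3.

Yes; width 3.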